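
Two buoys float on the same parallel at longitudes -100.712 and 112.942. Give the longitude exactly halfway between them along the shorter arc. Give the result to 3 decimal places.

-173.885°

Signed shortest Δλ from -100.712° to +112.942° is -146.346°.
Midpoint longitude = -100.712° + (-146.346°)/2 = -100.712° − 73.173° = -173.885°.
(The naïve average (-100.712 + +112.942)/2 = 6.115° is on the wrong side of the globe.)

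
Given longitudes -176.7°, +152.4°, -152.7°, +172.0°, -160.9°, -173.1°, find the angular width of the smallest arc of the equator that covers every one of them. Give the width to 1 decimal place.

54.9°

Sort the longitudes: -176.7°, -173.1°, -160.9°, -152.7°, +152.4°, +172.0°.
Eastward gaps between consecutive values (wrapping around): 3.6°, 12.2°, 8.2°, 305.1°, 19.6°, 11.3°.
Largest gap = 305.1° ⇒ minimal covering band is its complement: 360° − 305.1° = 54.9°.
Band runs from +152.4° eastward to -152.7°, crossing the antimeridian.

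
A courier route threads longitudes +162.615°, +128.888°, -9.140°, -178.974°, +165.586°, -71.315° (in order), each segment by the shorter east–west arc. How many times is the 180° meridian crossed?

2

Leg 1: +162.615° → +128.888°, shortest Δλ = -33.727° (west) — does not cross 180°.
Leg 2: +128.888° → -9.140°, shortest Δλ = -138.028° (west) — does not cross 180°.
Leg 3: -9.140° → -178.974°, shortest Δλ = -169.834° (west) — does not cross 180°.
Leg 4: -178.974° → +165.586°, shortest Δλ = -15.44° (west) — crosses 180°.
Leg 5: +165.586° → -71.315°, shortest Δλ = 123.099° (east) — crosses 180°.
Total crossings: 2.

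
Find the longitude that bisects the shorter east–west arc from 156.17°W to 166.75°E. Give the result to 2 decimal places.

174.71°W

Signed shortest Δλ from -156.17° to +166.75° is -37.08°.
Midpoint longitude = -156.17° + (-37.08°)/2 = -156.17° − 18.54° = -174.71°.
(The naïve average (-156.17 + +166.75)/2 = 5.29° is on the wrong side of the globe.)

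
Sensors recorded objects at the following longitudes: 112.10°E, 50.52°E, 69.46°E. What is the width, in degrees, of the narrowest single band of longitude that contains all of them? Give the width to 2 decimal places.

Sort the longitudes: +50.52°, +69.46°, +112.10°.
Eastward gaps between consecutive values (wrapping around): 18.94°, 42.64°, 298.42°.
Largest gap = 298.42° ⇒ minimal covering band is its complement: 360° − 298.42° = 61.58°.
Band runs from +50.52° eastward to +112.10°.

61.58°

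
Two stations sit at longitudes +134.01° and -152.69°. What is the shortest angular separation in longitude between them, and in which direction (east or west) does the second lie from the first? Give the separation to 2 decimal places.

Raw difference: -152.69 − 134.01 = -286.7°.
Normalise into (−180°, 180°]: -286.7° + 360° = 73.3°.
Positive ⇒ the second point lies to the east; separation 73.30°.

73.30° east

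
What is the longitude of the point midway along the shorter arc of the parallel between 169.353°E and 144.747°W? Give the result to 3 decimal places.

167.697°W

Signed shortest Δλ from +169.353° to -144.747° is +45.900°.
Midpoint longitude = +169.353° + (+45.900°)/2 = +169.353° + 22.950° = +192.303°.
Normalise into (−180°, 180°]: -167.697°.
(The naïve average (+169.353 + -144.747)/2 = 12.303° is on the wrong side of the globe.)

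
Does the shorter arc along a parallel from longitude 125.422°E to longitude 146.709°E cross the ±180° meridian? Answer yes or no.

Signed shortest Δλ = ((146.709 − 125.422 + 180) mod 360) − 180 = 21.287°.
Going east by 21.287° from +125.422° reaches +146.709° without touching 180°.

No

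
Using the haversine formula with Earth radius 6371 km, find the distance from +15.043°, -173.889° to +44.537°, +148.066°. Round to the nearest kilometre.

4848 km

Δλ = 148.066 − -173.889 = 321.955°; wrapped into (−180°, 180°]: -38.045°.
Δφ = 44.537 − 15.043 = 29.494°.
a = sin²(Δφ/2) + cos φ₁ · cos φ₂ · sin²(Δλ/2) = 0.137927.
c = 2·atan2(√a, √(1−a)) = 0.76100 rad → d = 6371·c ≈ 4848.33 km.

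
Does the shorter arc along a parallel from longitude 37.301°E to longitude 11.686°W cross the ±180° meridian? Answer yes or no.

Signed shortest Δλ = ((-11.686 − 37.301 + 180) mod 360) − 180 = -48.987°.
Going west by 48.987° from +37.301° reaches -11.686° without touching 180°.

No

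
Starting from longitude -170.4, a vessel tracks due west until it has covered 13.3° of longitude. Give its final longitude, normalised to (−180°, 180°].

Start at -170.4°; shift −13.3° → -183.7°.
-183.7° lies outside (−180°, 180°]; add 360° → +176.3°.

+176.3°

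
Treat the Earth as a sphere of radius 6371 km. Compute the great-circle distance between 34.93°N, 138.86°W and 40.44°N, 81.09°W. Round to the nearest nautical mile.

2716 nmi

Δλ = -81.09 − -138.86 = 57.77°.
Δφ = 40.44 − 34.93 = 5.51°.
a = sin²(Δφ/2) + cos φ₁ · cos φ₂ · sin²(Δλ/2) = 0.147909.
c = 2·atan2(√a, √(1−a)) = 0.78953 rad → d = 6371·c ≈ 5030.08 km ≈ 2716.02 nmi.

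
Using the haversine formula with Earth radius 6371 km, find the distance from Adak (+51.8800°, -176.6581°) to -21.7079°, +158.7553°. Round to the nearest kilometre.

8525 km

Δλ = 158.7553 − -176.6581 = 335.4134°; wrapped into (−180°, 180°]: -24.5866°.
Δφ = -21.7079 − 51.8800 = -73.5879°.
a = sin²(Δφ/2) + cos φ₁ · cos φ₂ · sin²(Δλ/2) = 0.384728.
c = 2·atan2(√a, √(1−a)) = 1.33816 rad → d = 6371·c ≈ 8525.42 km.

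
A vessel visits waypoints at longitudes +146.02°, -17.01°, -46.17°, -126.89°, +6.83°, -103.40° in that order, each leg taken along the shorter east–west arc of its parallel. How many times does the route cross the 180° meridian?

Leg 1: +146.02° → -17.01°, shortest Δλ = -163.03° (west) — does not cross 180°.
Leg 2: -17.01° → -46.17°, shortest Δλ = -29.16° (west) — does not cross 180°.
Leg 3: -46.17° → -126.89°, shortest Δλ = -80.72° (west) — does not cross 180°.
Leg 4: -126.89° → +6.83°, shortest Δλ = 133.72° (east) — does not cross 180°.
Leg 5: +6.83° → -103.40°, shortest Δλ = -110.23° (west) — does not cross 180°.
Total crossings: 0.

0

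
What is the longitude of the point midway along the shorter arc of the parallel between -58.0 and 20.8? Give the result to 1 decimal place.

Signed shortest Δλ from -58.0° to +20.8° is +78.8°.
Midpoint longitude = -58.0° + (+78.8°)/2 = -58.0° + 39.4° = -18.6°.

-18.6°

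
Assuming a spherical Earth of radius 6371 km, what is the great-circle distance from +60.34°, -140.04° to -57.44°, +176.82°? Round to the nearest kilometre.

Δλ = 176.82 − -140.04 = 316.86°; wrapped into (−180°, 180°]: -43.14°.
Δφ = -57.44 − 60.34 = -117.78°.
a = sin²(Δφ/2) + cos φ₁ · cos φ₂ · sin²(Δλ/2) = 0.769034.
c = 2·atan2(√a, √(1−a)) = 2.13894 rad → d = 6371·c ≈ 13627.19 km.

13627 km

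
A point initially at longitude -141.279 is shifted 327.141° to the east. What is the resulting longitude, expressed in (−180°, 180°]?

Start at -141.279°; shift +327.141° → +185.862°.
+185.862° lies outside (−180°, 180°]; subtract 360° → -174.138°.

-174.138°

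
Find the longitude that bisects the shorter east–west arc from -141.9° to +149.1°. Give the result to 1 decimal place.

Signed shortest Δλ from -141.9° to +149.1° is -69.0°.
Midpoint longitude = -141.9° + (-69.0°)/2 = -141.9° − 34.5° = -176.4°.
(The naïve average (-141.9 + +149.1)/2 = 3.6° is on the wrong side of the globe.)

-176.4°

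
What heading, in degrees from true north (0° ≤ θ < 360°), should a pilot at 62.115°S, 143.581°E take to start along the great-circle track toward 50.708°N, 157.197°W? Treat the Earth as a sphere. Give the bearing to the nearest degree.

Δλ = -157.197 − 143.581 = -300.778°; wrapped into (−180°, 180°]: 59.222°.
θ = atan2( sin Δλ · cos φ₂ , cos φ₁ · sin φ₂ − sin φ₁ · cos φ₂ · cos Δλ )
  = atan2(0.54408, 0.64839) = 40.001° → normalised to [0°, 360°): 40.001°.

40°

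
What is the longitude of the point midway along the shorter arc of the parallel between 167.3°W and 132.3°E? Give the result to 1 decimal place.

162.5°E

Signed shortest Δλ from -167.3° to +132.3° is -60.4°.
Midpoint longitude = -167.3° + (-60.4°)/2 = -167.3° − 30.2° = -197.5°.
Normalise into (−180°, 180°]: +162.5°.
(The naïve average (-167.3 + +132.3)/2 = -17.5° is on the wrong side of the globe.)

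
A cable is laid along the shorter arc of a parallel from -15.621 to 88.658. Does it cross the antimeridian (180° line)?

Signed shortest Δλ = ((88.658 − -15.621 + 180) mod 360) − 180 = 104.279°.
Going east by 104.279° from -15.621° reaches +88.658° without touching 180°.

No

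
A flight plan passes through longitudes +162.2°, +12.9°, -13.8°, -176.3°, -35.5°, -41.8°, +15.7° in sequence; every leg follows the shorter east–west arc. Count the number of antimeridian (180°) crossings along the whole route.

0

Leg 1: +162.2° → +12.9°, shortest Δλ = -149.3° (west) — does not cross 180°.
Leg 2: +12.9° → -13.8°, shortest Δλ = -26.7° (west) — does not cross 180°.
Leg 3: -13.8° → -176.3°, shortest Δλ = -162.5° (west) — does not cross 180°.
Leg 4: -176.3° → -35.5°, shortest Δλ = 140.8° (east) — does not cross 180°.
Leg 5: -35.5° → -41.8°, shortest Δλ = -6.3° (west) — does not cross 180°.
Leg 6: -41.8° → +15.7°, shortest Δλ = 57.5° (east) — does not cross 180°.
Total crossings: 0.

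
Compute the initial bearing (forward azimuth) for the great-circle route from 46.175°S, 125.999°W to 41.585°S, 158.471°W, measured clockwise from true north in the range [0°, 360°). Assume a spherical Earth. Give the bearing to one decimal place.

Δλ = -158.471 − -125.999 = -32.472°.
θ = atan2( sin Δλ · cos φ₂ , cos φ₁ · sin φ₂ − sin φ₁ · cos φ₂ · cos Δλ )
  = atan2(-0.40158, -0.00434) = -90.620° → normalised to [0°, 360°): 269.380°.

269.4°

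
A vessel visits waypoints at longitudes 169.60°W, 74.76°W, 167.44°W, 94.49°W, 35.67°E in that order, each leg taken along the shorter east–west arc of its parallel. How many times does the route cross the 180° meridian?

Leg 1: -169.60° → -74.76°, shortest Δλ = 94.84° (east) — does not cross 180°.
Leg 2: -74.76° → -167.44°, shortest Δλ = -92.68° (west) — does not cross 180°.
Leg 3: -167.44° → -94.49°, shortest Δλ = 72.95° (east) — does not cross 180°.
Leg 4: -94.49° → +35.67°, shortest Δλ = 130.16° (east) — does not cross 180°.
Total crossings: 0.

0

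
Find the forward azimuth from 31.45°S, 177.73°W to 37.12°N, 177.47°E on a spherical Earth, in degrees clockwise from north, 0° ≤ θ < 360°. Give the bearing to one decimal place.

355.9°

Δλ = 177.47 − -177.73 = 355.20°; wrapped into (−180°, 180°]: -4.80°.
θ = atan2( sin Δλ · cos φ₂ , cos φ₁ · sin φ₂ − sin φ₁ · cos φ₂ · cos Δλ )
  = atan2(-0.06672, 0.92941) = -4.106° → normalised to [0°, 360°): 355.894°.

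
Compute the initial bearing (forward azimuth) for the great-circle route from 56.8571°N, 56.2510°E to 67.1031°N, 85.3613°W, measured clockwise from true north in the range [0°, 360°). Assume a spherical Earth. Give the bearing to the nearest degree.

Δλ = -85.3613 − 56.2510 = -141.6123°.
θ = atan2( sin Δλ · cos φ₂ , cos φ₁ · sin φ₂ − sin φ₁ · cos φ₂ · cos Δλ )
  = atan2(-0.24161, 0.75900) = -17.657° → normalised to [0°, 360°): 342.343°.

342°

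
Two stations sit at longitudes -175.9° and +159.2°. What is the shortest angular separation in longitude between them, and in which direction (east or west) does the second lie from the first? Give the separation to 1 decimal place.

Raw difference: 159.2 − -175.9 = 335.1°.
Normalise into (−180°, 180°]: 335.1° − 360° = -24.9°.
Negative ⇒ the second point lies to the west; separation 24.9°.

24.9° west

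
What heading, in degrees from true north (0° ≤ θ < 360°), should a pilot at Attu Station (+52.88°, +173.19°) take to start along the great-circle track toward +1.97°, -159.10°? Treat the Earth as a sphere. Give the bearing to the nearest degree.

Δλ = -159.10 − 173.19 = -332.29°; wrapped into (−180°, 180°]: 27.71°.
θ = atan2( sin Δλ · cos φ₂ , cos φ₁ · sin φ₂ − sin φ₁ · cos φ₂ · cos Δλ )
  = atan2(0.46472, -0.68476) = 145.837° → normalised to [0°, 360°): 145.837°.

146°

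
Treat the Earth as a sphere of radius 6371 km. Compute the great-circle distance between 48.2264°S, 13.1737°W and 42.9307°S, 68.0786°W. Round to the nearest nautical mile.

2279 nmi

Δλ = -68.0786 − -13.1737 = -54.9049°.
Δφ = -42.9307 − -48.2264 = 5.2957°.
a = sin²(Δφ/2) + cos φ₁ · cos φ₂ · sin²(Δλ/2) = 0.105801.
c = 2·atan2(√a, √(1−a)) = 0.66260 rad → d = 6371·c ≈ 4221.40 km ≈ 2279.37 nmi.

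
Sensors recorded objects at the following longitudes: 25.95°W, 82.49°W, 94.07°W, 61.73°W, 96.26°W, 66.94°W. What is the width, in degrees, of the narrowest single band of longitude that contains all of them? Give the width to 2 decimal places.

Sort the longitudes: -96.26°, -94.07°, -82.49°, -66.94°, -61.73°, -25.95°.
Eastward gaps between consecutive values (wrapping around): 2.19°, 11.58°, 15.55°, 5.21°, 35.78°, 289.69°.
Largest gap = 289.69° ⇒ minimal covering band is its complement: 360° − 289.69° = 70.31°.
Band runs from -96.26° eastward to -25.95°.

70.31°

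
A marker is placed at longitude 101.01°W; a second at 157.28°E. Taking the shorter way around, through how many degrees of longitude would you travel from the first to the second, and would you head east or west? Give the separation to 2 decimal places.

Raw difference: 157.28 − -101.01 = 258.29°.
Normalise into (−180°, 180°]: 258.29° − 360° = -101.71°.
Negative ⇒ the second point lies to the west; separation 101.71°.

101.71° west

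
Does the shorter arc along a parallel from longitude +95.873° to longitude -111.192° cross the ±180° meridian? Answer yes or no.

Naïve |-111.192 − 95.873| = 207.065° > 180°, so the shorter arc goes the other way round — across 180°.
Signed shortest Δλ = ((-111.192 − 95.873 + 180) mod 360) − 180 = 152.935°.
Going east by 152.935° from +95.873° passes through 180° before reaching -111.192°.

Yes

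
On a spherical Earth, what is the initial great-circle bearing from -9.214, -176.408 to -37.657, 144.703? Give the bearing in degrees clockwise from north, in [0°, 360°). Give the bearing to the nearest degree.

225°

Δλ = 144.703 − -176.408 = 321.111°; wrapped into (−180°, 180°]: -38.889°.
θ = atan2( sin Δλ · cos φ₂ , cos φ₁ · sin φ₂ − sin φ₁ · cos φ₂ · cos Δλ )
  = atan2(-0.49703, -0.50438) = -135.421° → normalised to [0°, 360°): 224.579°.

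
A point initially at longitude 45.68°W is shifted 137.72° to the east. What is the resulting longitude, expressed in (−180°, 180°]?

92.04°E

Start at -45.68°; shift +137.72° → +92.04°.
+92.04° already lies in (−180°, 180°].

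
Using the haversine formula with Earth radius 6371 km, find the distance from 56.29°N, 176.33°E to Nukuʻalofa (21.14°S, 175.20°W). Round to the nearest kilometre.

Δλ = -175.20 − 176.33 = -351.53°; wrapped into (−180°, 180°]: 8.47°.
Δφ = -21.14 − 56.29 = -77.43°.
a = sin²(Δφ/2) + cos φ₁ · cos φ₂ · sin²(Δλ/2) = 0.394007.
c = 2·atan2(√a, √(1−a)) = 1.35719 rad → d = 6371·c ≈ 8646.65 km.

8647 km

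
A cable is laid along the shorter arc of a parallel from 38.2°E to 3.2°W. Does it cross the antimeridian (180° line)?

Signed shortest Δλ = ((-3.2 − 38.2 + 180) mod 360) − 180 = -41.4°.
Going west by 41.4° from +38.2° reaches -3.2° without touching 180°.

No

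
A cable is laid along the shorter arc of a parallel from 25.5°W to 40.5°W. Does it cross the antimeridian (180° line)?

Signed shortest Δλ = ((-40.5 − -25.5 + 180) mod 360) − 180 = -15.0°.
Going west by 15.0° from -25.5° reaches -40.5° without touching 180°.

No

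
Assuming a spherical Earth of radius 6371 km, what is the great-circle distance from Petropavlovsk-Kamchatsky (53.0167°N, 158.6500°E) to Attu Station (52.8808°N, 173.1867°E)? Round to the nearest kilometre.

Δλ = 173.1867 − 158.6500 = 14.5367°.
Δφ = 52.8808 − 53.0167 = -0.1359°.
a = sin²(Δφ/2) + cos φ₁ · cos φ₂ · sin²(Δλ/2) = 0.005812.
c = 2·atan2(√a, √(1−a)) = 0.15263 rad → d = 6371·c ≈ 972.38 km.

972 km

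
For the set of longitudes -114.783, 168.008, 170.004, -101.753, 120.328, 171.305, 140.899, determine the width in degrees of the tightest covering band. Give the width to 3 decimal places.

137.919°

Sort the longitudes: -114.783°, -101.753°, +120.328°, +140.899°, +168.008°, +170.004°, +171.305°.
Eastward gaps between consecutive values (wrapping around): 13.030°, 222.081°, 20.571°, 27.109°, 1.996°, 1.301°, 73.912°.
Largest gap = 222.081° ⇒ minimal covering band is its complement: 360° − 222.081° = 137.919°.
Band runs from +120.328° eastward to -101.753°, crossing the antimeridian.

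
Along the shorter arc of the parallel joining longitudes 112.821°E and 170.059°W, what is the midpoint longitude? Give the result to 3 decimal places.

Signed shortest Δλ from +112.821° to -170.059° is +77.120°.
Midpoint longitude = +112.821° + (+77.120°)/2 = +112.821° + 38.560° = +151.381°.
(The naïve average (+112.821 + -170.059)/2 = -28.619° is on the wrong side of the globe.)

151.381°E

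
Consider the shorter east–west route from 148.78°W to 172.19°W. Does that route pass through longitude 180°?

Signed shortest Δλ = ((-172.19 − -148.78 + 180) mod 360) − 180 = -23.41°.
Going west by 23.41° from -148.78° reaches -172.19° without touching 180°.

No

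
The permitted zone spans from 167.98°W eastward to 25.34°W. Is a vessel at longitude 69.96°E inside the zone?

No

Band width going east from -167.98° to -25.34°: ((-25.34 − -167.98) mod 360) = 142.64°.
Offset of +69.96° east of the west edge: ((69.96 − -167.98) mod 360) = 237.94°.
237.94° > 142.64° ⇒ outside.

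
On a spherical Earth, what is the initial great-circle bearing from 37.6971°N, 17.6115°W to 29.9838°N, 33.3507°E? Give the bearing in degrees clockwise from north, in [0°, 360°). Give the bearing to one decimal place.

84.7°

Δλ = 33.3507 − -17.6115 = 50.9622°.
θ = atan2( sin Δλ · cos φ₂ , cos φ₁ · sin φ₂ − sin φ₁ · cos φ₂ · cos Δλ )
  = atan2(0.67278, 0.06184) = 84.748° → normalised to [0°, 360°): 84.748°.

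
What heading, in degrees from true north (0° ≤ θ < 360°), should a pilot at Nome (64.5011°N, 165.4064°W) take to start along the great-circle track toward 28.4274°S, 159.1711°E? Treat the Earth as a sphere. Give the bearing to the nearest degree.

Δλ = 159.1711 − -165.4064 = 324.5775°; wrapped into (−180°, 180°]: -35.4225°.
θ = atan2( sin Δλ · cos φ₂ , cos φ₁ · sin φ₂ − sin φ₁ · cos φ₂ · cos Δλ )
  = atan2(-0.50971, -0.85177) = -149.103° → normalised to [0°, 360°): 210.897°.

211°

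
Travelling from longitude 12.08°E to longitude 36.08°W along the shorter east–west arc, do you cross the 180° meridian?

No

Signed shortest Δλ = ((-36.08 − 12.08 + 180) mod 360) − 180 = -48.16°.
Going west by 48.16° from +12.08° reaches -36.08° without touching 180°.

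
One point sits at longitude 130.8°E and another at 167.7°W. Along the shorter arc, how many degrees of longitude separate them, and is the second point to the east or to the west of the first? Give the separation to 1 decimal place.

61.5° east

Raw difference: -167.7 − 130.8 = -298.5°.
Normalise into (−180°, 180°]: -298.5° + 360° = 61.5°.
Positive ⇒ the second point lies to the east; separation 61.5°.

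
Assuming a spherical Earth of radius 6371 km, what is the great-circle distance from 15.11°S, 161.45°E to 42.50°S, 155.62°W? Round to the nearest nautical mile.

Δλ = -155.62 − 161.45 = -317.07°; wrapped into (−180°, 180°]: 42.93°.
Δφ = -42.50 − -15.11 = -27.39°.
a = sin²(Δφ/2) + cos φ₁ · cos φ₂ · sin²(Δλ/2) = 0.151365.
c = 2·atan2(√a, √(1−a)) = 0.79922 rad → d = 6371·c ≈ 5091.80 km ≈ 2749.35 nmi.

2749 nmi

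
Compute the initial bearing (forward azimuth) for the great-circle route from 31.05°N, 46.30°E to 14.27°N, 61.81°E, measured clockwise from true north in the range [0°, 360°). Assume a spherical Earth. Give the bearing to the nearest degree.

Δλ = 61.81 − 46.30 = 15.51°.
θ = atan2( sin Δλ · cos φ₂ , cos φ₁ · sin φ₂ − sin φ₁ · cos φ₂ · cos Δλ )
  = atan2(0.25916, -0.27049) = 136.226° → normalised to [0°, 360°): 136.226°.

136°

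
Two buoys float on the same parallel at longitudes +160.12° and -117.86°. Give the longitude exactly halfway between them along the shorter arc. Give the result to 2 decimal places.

Signed shortest Δλ from +160.12° to -117.86° is +82.02°.
Midpoint longitude = +160.12° + (+82.02°)/2 = +160.12° + 41.01° = +201.13°.
Normalise into (−180°, 180°]: -158.87°.
(The naïve average (+160.12 + -117.86)/2 = 21.13° is on the wrong side of the globe.)

-158.87°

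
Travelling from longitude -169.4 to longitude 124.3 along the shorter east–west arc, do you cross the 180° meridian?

Naïve |124.3 − -169.4| = 293.7° > 180°, so the shorter arc goes the other way round — across 180°.
Signed shortest Δλ = ((124.3 − -169.4 + 180) mod 360) − 180 = -66.3°.
Going west by 66.3° from -169.4° passes through 180° before reaching +124.3°.

Yes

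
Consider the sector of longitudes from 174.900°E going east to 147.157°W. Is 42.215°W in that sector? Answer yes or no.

Band width going east from +174.900° to -147.157°: ((-147.157 − 174.900) mod 360) = 37.943°.
Offset of -42.215° east of the west edge: ((-42.215 − 174.900) mod 360) = 142.885°.
142.885° > 37.943° ⇒ outside.

No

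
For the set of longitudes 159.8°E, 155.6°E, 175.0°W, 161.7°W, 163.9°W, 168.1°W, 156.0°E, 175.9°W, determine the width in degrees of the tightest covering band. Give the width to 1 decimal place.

42.7°

Sort the longitudes: -175.9°, -175.0°, -168.1°, -163.9°, -161.7°, +155.6°, +156.0°, +159.8°.
Eastward gaps between consecutive values (wrapping around): 0.9°, 6.9°, 4.2°, 2.2°, 317.3°, 0.4°, 3.8°, 24.3°.
Largest gap = 317.3° ⇒ minimal covering band is its complement: 360° − 317.3° = 42.7°.
Band runs from +155.6° eastward to -161.7°, crossing the antimeridian.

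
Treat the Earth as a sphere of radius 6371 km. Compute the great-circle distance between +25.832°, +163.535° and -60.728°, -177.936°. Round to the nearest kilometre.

9771 km

Δλ = -177.936 − 163.535 = -341.471°; wrapped into (−180°, 180°]: 18.529°.
Δφ = -60.728 − 25.832 = -86.560°.
a = sin²(Δφ/2) + cos φ₁ · cos φ₂ · sin²(Δλ/2) = 0.481405.
c = 2·atan2(√a, √(1−a)) = 1.53360 rad → d = 6371·c ≈ 9770.55 km.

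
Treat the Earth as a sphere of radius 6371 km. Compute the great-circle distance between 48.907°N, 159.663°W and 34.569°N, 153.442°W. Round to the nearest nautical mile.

Δλ = -153.442 − -159.663 = 6.221°.
Δφ = 34.569 − 48.907 = -14.338°.
a = sin²(Δφ/2) + cos φ₁ · cos φ₂ · sin²(Δλ/2) = 0.017168.
c = 2·atan2(√a, √(1−a)) = 0.26281 rad → d = 6371·c ≈ 1674.34 km ≈ 904.07 nmi.

904 nmi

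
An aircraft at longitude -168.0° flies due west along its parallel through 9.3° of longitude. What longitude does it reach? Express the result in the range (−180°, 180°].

-177.3°

Start at -168.0°; shift −9.3° → -177.3°.
-177.3° already lies in (−180°, 180°].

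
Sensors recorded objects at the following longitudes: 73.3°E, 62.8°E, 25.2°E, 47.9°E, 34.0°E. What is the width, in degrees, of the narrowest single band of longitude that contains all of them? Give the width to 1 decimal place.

48.1°

Sort the longitudes: +25.2°, +34.0°, +47.9°, +62.8°, +73.3°.
Eastward gaps between consecutive values (wrapping around): 8.8°, 13.9°, 14.9°, 10.5°, 311.9°.
Largest gap = 311.9° ⇒ minimal covering band is its complement: 360° − 311.9° = 48.1°.
Band runs from +25.2° eastward to +73.3°.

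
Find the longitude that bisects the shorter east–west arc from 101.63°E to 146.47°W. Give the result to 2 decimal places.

Signed shortest Δλ from +101.63° to -146.47° is +111.90°.
Midpoint longitude = +101.63° + (+111.90°)/2 = +101.63° + 55.95° = +157.58°.
(The naïve average (+101.63 + -146.47)/2 = -22.42° is on the wrong side of the globe.)

157.58°E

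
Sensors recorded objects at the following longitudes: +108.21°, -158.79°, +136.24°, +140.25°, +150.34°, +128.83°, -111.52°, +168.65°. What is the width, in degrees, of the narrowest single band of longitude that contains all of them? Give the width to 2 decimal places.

Sort the longitudes: -158.79°, -111.52°, +108.21°, +128.83°, +136.24°, +140.25°, +150.34°, +168.65°.
Eastward gaps between consecutive values (wrapping around): 47.27°, 219.73°, 20.62°, 7.41°, 4.01°, 10.09°, 18.31°, 32.56°.
Largest gap = 219.73° ⇒ minimal covering band is its complement: 360° − 219.73° = 140.27°.
Band runs from +108.21° eastward to -111.52°, crossing the antimeridian.

140.27°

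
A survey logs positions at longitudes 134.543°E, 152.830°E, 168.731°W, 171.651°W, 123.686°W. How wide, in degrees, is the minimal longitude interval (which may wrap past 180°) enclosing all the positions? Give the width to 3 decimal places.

101.771°

Sort the longitudes: -171.651°, -168.731°, -123.686°, +134.543°, +152.830°.
Eastward gaps between consecutive values (wrapping around): 2.920°, 45.045°, 258.229°, 18.287°, 35.519°.
Largest gap = 258.229° ⇒ minimal covering band is its complement: 360° − 258.229° = 101.771°.
Band runs from +134.543° eastward to -123.686°, crossing the antimeridian.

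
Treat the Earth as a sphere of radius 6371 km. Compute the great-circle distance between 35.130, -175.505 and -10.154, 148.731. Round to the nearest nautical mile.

3393 nmi

Δλ = 148.731 − -175.505 = 324.236°; wrapped into (−180°, 180°]: -35.764°.
Δφ = -10.154 − 35.130 = -45.284°.
a = sin²(Δφ/2) + cos φ₁ · cos φ₂ · sin²(Δλ/2) = 0.224106.
c = 2·atan2(√a, √(1−a)) = 0.98629 rad → d = 6371·c ≈ 6283.65 km ≈ 3392.90 nmi.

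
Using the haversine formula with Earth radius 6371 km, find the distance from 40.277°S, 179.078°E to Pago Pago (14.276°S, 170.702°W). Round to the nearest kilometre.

3057 km

Δλ = -170.702 − 179.078 = -349.780°; wrapped into (−180°, 180°]: 10.220°.
Δφ = -14.276 − -40.277 = 26.001°.
a = sin²(Δφ/2) + cos φ₁ · cos φ₂ · sin²(Δλ/2) = 0.056472.
c = 2·atan2(√a, √(1−a)) = 0.47987 rad → d = 6371·c ≈ 3057.25 km.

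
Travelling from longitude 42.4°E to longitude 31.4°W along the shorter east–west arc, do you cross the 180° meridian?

Signed shortest Δλ = ((-31.4 − 42.4 + 180) mod 360) − 180 = -73.8°.
Going west by 73.8° from +42.4° reaches -31.4° without touching 180°.

No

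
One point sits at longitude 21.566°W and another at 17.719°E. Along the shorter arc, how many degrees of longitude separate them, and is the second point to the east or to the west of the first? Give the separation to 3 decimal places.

Raw difference: 17.719 − -21.566 = 39.285°.
Normalise into (−180°, 180°]: 39.285° stays 39.285°.
Positive ⇒ the second point lies to the east; separation 39.285°.

39.285° east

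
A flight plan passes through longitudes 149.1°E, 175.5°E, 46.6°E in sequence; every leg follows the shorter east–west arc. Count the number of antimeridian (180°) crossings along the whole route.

Leg 1: +149.1° → +175.5°, shortest Δλ = 26.4° (east) — does not cross 180°.
Leg 2: +175.5° → +46.6°, shortest Δλ = -128.9° (west) — does not cross 180°.
Total crossings: 0.

0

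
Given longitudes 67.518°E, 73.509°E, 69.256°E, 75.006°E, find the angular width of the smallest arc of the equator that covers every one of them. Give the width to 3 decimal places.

Sort the longitudes: +67.518°, +69.256°, +73.509°, +75.006°.
Eastward gaps between consecutive values (wrapping around): 1.738°, 4.253°, 1.497°, 352.512°.
Largest gap = 352.512° ⇒ minimal covering band is its complement: 360° − 352.512° = 7.488°.
Band runs from +67.518° eastward to +75.006°.

7.488°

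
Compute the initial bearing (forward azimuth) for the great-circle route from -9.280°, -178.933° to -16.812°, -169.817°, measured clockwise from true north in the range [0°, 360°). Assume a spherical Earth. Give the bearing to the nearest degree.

Δλ = -169.817 − -178.933 = 9.116°.
θ = atan2( sin Δλ · cos φ₂ , cos φ₁ · sin φ₂ − sin φ₁ · cos φ₂ · cos Δλ )
  = atan2(0.15166, -0.13303) = 131.255° → normalised to [0°, 360°): 131.255°.

131°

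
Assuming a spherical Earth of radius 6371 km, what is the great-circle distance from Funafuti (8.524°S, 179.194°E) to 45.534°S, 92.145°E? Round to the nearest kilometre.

Δλ = 92.145 − 179.194 = -87.049°.
Δφ = -45.534 − -8.524 = -37.010°.
a = sin²(Δφ/2) + cos φ₁ · cos φ₂ · sin²(Δλ/2) = 0.429277.
c = 2·atan2(√a, √(1−a)) = 1.42887 rad → d = 6371·c ≈ 9103.36 km.

9103 km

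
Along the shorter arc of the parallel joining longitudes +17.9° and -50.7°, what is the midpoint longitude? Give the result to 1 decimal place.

-16.4°

Signed shortest Δλ from +17.9° to -50.7° is -68.6°.
Midpoint longitude = +17.9° + (-68.6°)/2 = +17.9° − 34.3° = -16.4°.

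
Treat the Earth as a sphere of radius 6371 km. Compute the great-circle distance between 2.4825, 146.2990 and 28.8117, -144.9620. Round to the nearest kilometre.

7809 km

Δλ = -144.9620 − 146.2990 = -291.2610°; wrapped into (−180°, 180°]: 68.7390°.
Δφ = 28.8117 − 2.4825 = 26.3292°.
a = sin²(Δφ/2) + cos φ₁ · cos φ₂ · sin²(Δλ/2) = 0.330848.
c = 2·atan2(√a, √(1−a)) = 1.22568 rad → d = 6371·c ≈ 7808.82 km.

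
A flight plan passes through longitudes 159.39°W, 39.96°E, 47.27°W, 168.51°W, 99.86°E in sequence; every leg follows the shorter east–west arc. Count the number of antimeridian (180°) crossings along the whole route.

Leg 1: -159.39° → +39.96°, shortest Δλ = -160.65° (west) — crosses 180°.
Leg 2: +39.96° → -47.27°, shortest Δλ = -87.23° (west) — does not cross 180°.
Leg 3: -47.27° → -168.51°, shortest Δλ = -121.24° (west) — does not cross 180°.
Leg 4: -168.51° → +99.86°, shortest Δλ = -91.63° (west) — crosses 180°.
Total crossings: 2.

2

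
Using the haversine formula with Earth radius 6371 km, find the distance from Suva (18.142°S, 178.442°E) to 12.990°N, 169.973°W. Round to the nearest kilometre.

3688 km

Δλ = -169.973 − 178.442 = -348.415°; wrapped into (−180°, 180°]: 11.585°.
Δφ = 12.990 − -18.142 = 31.132°.
a = sin²(Δφ/2) + cos φ₁ · cos φ₂ · sin²(Δλ/2) = 0.081443.
c = 2·atan2(√a, √(1−a)) = 0.57881 rad → d = 6371·c ≈ 3687.60 km.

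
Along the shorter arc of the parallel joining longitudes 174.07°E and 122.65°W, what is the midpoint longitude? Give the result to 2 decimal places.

154.29°W

Signed shortest Δλ from +174.07° to -122.65° is +63.28°.
Midpoint longitude = +174.07° + (+63.28°)/2 = +174.07° + 31.64° = +205.71°.
Normalise into (−180°, 180°]: -154.29°.
(The naïve average (+174.07 + -122.65)/2 = 25.71° is on the wrong side of the globe.)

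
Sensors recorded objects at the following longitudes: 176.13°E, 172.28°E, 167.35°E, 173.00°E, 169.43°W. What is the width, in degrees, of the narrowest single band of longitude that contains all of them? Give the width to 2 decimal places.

23.22°

Sort the longitudes: -169.43°, +167.35°, +172.28°, +173.00°, +176.13°.
Eastward gaps between consecutive values (wrapping around): 336.78°, 4.93°, 0.72°, 3.13°, 14.44°.
Largest gap = 336.78° ⇒ minimal covering band is its complement: 360° − 336.78° = 23.22°.
Band runs from +167.35° eastward to -169.43°, crossing the antimeridian.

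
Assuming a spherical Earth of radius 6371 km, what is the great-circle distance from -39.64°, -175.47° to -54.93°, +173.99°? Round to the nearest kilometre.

1872 km

Δλ = 173.99 − -175.47 = 349.46°; wrapped into (−180°, 180°]: -10.54°.
Δφ = -54.93 − -39.64 = -15.29°.
a = sin²(Δφ/2) + cos φ₁ · cos φ₂ · sin²(Δλ/2) = 0.021431.
c = 2·atan2(√a, √(1−a)) = 0.29384 rad → d = 6371·c ≈ 1872.07 km.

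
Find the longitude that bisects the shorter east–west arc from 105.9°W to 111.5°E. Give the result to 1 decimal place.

Signed shortest Δλ from -105.9° to +111.5° is -142.6°.
Midpoint longitude = -105.9° + (-142.6°)/2 = -105.9° − 71.3° = -177.2°.
(The naïve average (-105.9 + +111.5)/2 = 2.8° is on the wrong side of the globe.)

177.2°W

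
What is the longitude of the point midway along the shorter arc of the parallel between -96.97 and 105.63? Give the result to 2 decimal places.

Signed shortest Δλ from -96.97° to +105.63° is -157.40°.
Midpoint longitude = -96.97° + (-157.40°)/2 = -96.97° − 78.70° = -175.67°.
(The naïve average (-96.97 + +105.63)/2 = 4.33° is on the wrong side of the globe.)

-175.67°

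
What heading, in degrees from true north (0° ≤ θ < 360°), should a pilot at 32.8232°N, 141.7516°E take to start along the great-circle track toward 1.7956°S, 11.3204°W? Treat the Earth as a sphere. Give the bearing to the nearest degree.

Δλ = -11.3204 − 141.7516 = -153.0720°.
θ = atan2( sin Δλ · cos φ₂ , cos φ₁ · sin φ₂ − sin φ₁ · cos φ₂ · cos Δλ )
  = atan2(-0.45265, 0.45671) = -44.744° → normalised to [0°, 360°): 315.256°.

315°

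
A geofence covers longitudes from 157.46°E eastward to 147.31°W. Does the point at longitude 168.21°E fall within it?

Band width going east from +157.46° to -147.31°: ((-147.31 − 157.46) mod 360) = 55.23°.
Offset of +168.21° east of the west edge: ((168.21 − 157.46) mod 360) = 10.75°.
10.75° ≤ 55.23° ⇒ inside.

Yes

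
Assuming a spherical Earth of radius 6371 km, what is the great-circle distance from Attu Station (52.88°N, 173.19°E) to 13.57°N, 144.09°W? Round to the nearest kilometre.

Δλ = -144.09 − 173.19 = -317.28°; wrapped into (−180°, 180°]: 42.72°.
Δφ = 13.57 − 52.88 = -39.31°.
a = sin²(Δφ/2) + cos φ₁ · cos φ₂ · sin²(Δλ/2) = 0.190959.
c = 2·atan2(√a, √(1−a)) = 0.90450 rad → d = 6371·c ≈ 5762.55 km.

5763 km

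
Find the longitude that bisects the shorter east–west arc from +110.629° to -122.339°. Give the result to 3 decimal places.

+174.145°

Signed shortest Δλ from +110.629° to -122.339° is +127.032°.
Midpoint longitude = +110.629° + (+127.032°)/2 = +110.629° + 63.516° = +174.145°.
(The naïve average (+110.629 + -122.339)/2 = -5.855° is on the wrong side of the globe.)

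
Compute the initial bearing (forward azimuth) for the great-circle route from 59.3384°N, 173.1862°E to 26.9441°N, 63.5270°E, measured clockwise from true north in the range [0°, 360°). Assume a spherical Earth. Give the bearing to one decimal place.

300.2°

Δλ = 63.5270 − 173.1862 = -109.6592°.
θ = atan2( sin Δλ · cos φ₂ , cos φ₁ · sin φ₂ − sin φ₁ · cos φ₂ · cos Δλ )
  = atan2(-0.83949, 0.48905) = -59.777° → normalised to [0°, 360°): 300.223°.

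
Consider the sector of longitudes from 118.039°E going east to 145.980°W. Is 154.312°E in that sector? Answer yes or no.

Band width going east from +118.039° to -145.980°: ((-145.980 − 118.039) mod 360) = 95.981°.
Offset of +154.312° east of the west edge: ((154.312 − 118.039) mod 360) = 36.273°.
36.273° ≤ 95.981° ⇒ inside.

Yes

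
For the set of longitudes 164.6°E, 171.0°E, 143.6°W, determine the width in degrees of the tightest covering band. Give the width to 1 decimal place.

Sort the longitudes: -143.6°, +164.6°, +171.0°.
Eastward gaps between consecutive values (wrapping around): 308.2°, 6.4°, 45.4°.
Largest gap = 308.2° ⇒ minimal covering band is its complement: 360° − 308.2° = 51.8°.
Band runs from +164.6° eastward to -143.6°, crossing the antimeridian.

51.8°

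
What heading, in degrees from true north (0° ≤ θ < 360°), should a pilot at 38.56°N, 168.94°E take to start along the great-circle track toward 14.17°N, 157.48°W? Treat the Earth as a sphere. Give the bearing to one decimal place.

120.2°

Δλ = -157.48 − 168.94 = -326.42°; wrapped into (−180°, 180°]: 33.58°.
θ = atan2( sin Δλ · cos φ₂ , cos φ₁ · sin φ₂ − sin φ₁ · cos φ₂ · cos Δλ )
  = atan2(0.53627, -0.31209) = 120.197° → normalised to [0°, 360°): 120.197°.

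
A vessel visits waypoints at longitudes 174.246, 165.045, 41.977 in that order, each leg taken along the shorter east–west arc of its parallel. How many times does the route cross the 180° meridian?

0

Leg 1: +174.246° → +165.045°, shortest Δλ = -9.201° (west) — does not cross 180°.
Leg 2: +165.045° → +41.977°, shortest Δλ = -123.068° (west) — does not cross 180°.
Total crossings: 0.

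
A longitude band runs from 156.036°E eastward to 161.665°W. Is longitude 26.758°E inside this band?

Band width going east from +156.036° to -161.665°: ((-161.665 − 156.036) mod 360) = 42.299°.
Offset of +26.758° east of the west edge: ((26.758 − 156.036) mod 360) = 230.722°.
230.722° > 42.299° ⇒ outside.

No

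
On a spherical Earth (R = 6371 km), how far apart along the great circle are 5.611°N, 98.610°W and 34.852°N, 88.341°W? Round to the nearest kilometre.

Δλ = -88.341 − -98.610 = 10.269°.
Δφ = 34.852 − 5.611 = 29.241°.
a = sin²(Δφ/2) + cos φ₁ · cos φ₂ · sin²(Δλ/2) = 0.070255.
c = 2·atan2(√a, √(1−a)) = 0.53652 rad → d = 6371·c ≈ 3418.20 km.

3418 km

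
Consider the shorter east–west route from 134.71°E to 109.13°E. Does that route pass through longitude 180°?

No

Signed shortest Δλ = ((109.13 − 134.71 + 180) mod 360) − 180 = -25.58°.
Going west by 25.58° from +134.71° reaches +109.13° without touching 180°.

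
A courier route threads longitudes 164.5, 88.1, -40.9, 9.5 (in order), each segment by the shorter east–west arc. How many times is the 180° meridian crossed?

0

Leg 1: +164.5° → +88.1°, shortest Δλ = -76.4° (west) — does not cross 180°.
Leg 2: +88.1° → -40.9°, shortest Δλ = -129.0° (west) — does not cross 180°.
Leg 3: -40.9° → +9.5°, shortest Δλ = 50.4° (east) — does not cross 180°.
Total crossings: 0.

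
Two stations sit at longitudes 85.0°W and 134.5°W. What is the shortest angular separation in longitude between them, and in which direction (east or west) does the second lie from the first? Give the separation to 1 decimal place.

49.5° west

Raw difference: -134.5 − -85.0 = -49.5°.
Normalise into (−180°, 180°]: -49.5° stays -49.5°.
Negative ⇒ the second point lies to the west; separation 49.5°.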